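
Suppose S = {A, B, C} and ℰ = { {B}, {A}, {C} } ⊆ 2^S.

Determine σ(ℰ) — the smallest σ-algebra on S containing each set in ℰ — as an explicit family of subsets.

Initial family (5 sets): { ∅, {A}, {B}, {C}, S }.
Step 1 (3 new):
  {A, B}  = S∖{C}
  {A, C}  = S∖{B}
  {B, C}  = S∖{A}
Step 2: no new sets; the family is a σ-algebra.

|σ(ℰ)| = 8.  σ(ℰ) = { ∅, {A}, {B}, {C}, {A, B}, {A, C}, {B, C}, S }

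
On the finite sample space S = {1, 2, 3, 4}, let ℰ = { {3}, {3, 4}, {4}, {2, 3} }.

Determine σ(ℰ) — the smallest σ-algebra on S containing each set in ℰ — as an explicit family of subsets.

σ(ℰ) (16 sets): { {}, {1}, {2}, {3}, {4}, {1, 2}, {1, 3}, {1, 4}, {2, 3}, {2, 4}, {3, 4}, {1, 2, 3}, {1, 2, 4}, {1, 3, 4}, {2, 3, 4}, S }

Check:
Take S₀ = ℰ ∪ {∅, S} = { {}, {3}, {4}, {2, 3}, {3, 4}, S }.
Round 1 adds 5:
  {1, 2}  = ᶜ of {3, 4}
  {1, 4}  = ᶜ of {2, 3}
  {1, 2, 3}  = ᶜ of {4}
  {1, 2, 4}  = ᶜ of {3}
  {2, 3, 4}  = {3, 4} ∪ {2, 3}
  (now 11)
Round 2 (2 new):
  {1}  = ᶜ of {2, 3, 4}
  {1, 3, 4}  = {3, 4} ∪ {1, 4}
  (now 13)
Round 3 adds 2:
  {2}  = ᶜ of {1, 3, 4}
  {1, 3}  = {3} ∪ {1}
  (now 15)
Round 4 adds 1:
  {2, 4}  = ᶜ of {1, 3}
  (now 16)
Round 5: stable.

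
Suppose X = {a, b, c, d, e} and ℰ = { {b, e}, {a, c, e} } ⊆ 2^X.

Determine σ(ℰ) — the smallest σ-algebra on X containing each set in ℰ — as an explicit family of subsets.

Answer: σ(ℰ) = { {}, {b}, {d}, {e}, {a, c}, {b, d}, {b, e}, {d, e}, {a, b, c}, {a, c, d}, {a, c, e}, {b, d, e}, {a, b, c, d}, {a, b, c, e}, {a, c, d, e}, X }

Derivation:
Begin from { {}, {b, e}, {a, c, e}, X } (that is, ℰ plus ∅ and X).
Iteration 1: 3 new —
  {b, d}  = X∖{a, c, e}
  {a, c, d}  = X∖{b, e}
  {a, b, c, e}  = {a, c, e} ∪ {b, e}
  [7 total]
Iteration 2. New:
  {d}  = X∖{a, b, c, e}
  {b, d, e}  = {b, e} ∪ {b, d}
  {a, b, c, d}  = {a, c, d} ∪ {b, d}
  {a, c, d, e}  = {a, c, d} ∪ {a, c, e}
  [11 total]
Iteration 3 adds 3:
  {b}  = X∖{a, c, d, e}
  {e}  = X∖{a, b, c, d}
  {a, c}  = X∖{b, d, e}
  [14 total]
Iteration 4 (2 new):
  {d, e}  = {d} ∪ {e}
  {a, b, c}  = {a, c} ∪ {b}
  [16 total]
Iteration 5: stable.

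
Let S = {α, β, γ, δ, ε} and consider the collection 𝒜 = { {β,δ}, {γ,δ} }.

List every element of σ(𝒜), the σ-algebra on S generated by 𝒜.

Answer: σ(𝒜) = { ∅, {β}, {γ}, {δ}, {α,ε}, {β,γ}, {β,δ}, {γ,δ}, {α,β,ε}, {α,γ,ε}, {α,δ,ε}, {β,γ,δ}, {α,β,γ,ε}, {α,β,δ,ε}, {α,γ,δ,ε}, S }

Trace:
Take S₀ = 𝒜 ∪ {∅, S} = { ∅, {β,δ}, {γ,δ}, S }.
Step 1: +3 →
  {α,β,ε}  = ᶜ of {γ,δ}
  {α,γ,ε}  = ᶜ of {β,δ}
  {β,γ,δ}  = {β,δ} ∪ {γ,δ}
  |family| = 7
Step 2: 4 new —
  {α,ε}  = ᶜ of {β,γ,δ}
  {α,β,γ,ε}  = {α,β,ε} ∪ {α,γ,ε}
  {α,β,δ,ε}  = {α,β,ε} ∪ {β,δ}
  {α,γ,δ,ε}  = {γ,δ} ∪ {α,γ,ε}
  |family| = 11
Step 3 adds 3:
  {β}  = ᶜ of {α,γ,δ,ε}
  {γ}  = ᶜ of {α,β,δ,ε}
  {δ}  = ᶜ of {α,β,γ,ε}
  |family| = 14
Step 4 adds 2:
  {β,γ}  = {γ} ∪ {β}
  {α,δ,ε}  = {α,ε} ∪ {δ}
  |family| = 16
Step 5: no new sets; the family is a σ-algebra.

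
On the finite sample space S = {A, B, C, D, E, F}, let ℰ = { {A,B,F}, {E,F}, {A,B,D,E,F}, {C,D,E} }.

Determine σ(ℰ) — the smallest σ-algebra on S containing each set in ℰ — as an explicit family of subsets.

Answer: σ(ℰ) = { {}, {C}, {D}, {E}, {F}, {A,B}, {C,D}, {C,E}, {C,F}, {D,E}, {D,F}, {E,F}, {A,B,C}, {A,B,D}, {A,B,E}, {A,B,F}, {C,D,E}, {C,D,F}, {C,E,F}, {D,E,F}, {A,B,C,D}, {A,B,C,E}, {A,B,C,F}, {A,B,D,E}, {A,B,D,F}, {A,B,E,F}, {C,D,E,F}, {A,B,C,D,E}, {A,B,C,D,F}, {A,B,C,E,F}, {A,B,D,E,F}, S }

Trace:
Seed the family with ℰ together with ∅ and S: { {}, {E,F}, {A,B,F}, {C,D,E}, {A,B,D,E,F}, S }.
Iteration 1 adds 4:
  {C}  = complement {A,B,D,E,F}
  {A,B,C,D}  = complement {E,F}
  {A,B,E,F}  = {E,F} ∪ {A,B,F}
  {C,D,E,F}  = {C,D,E} ∪ {E,F}
  (now 10)
Iteration 2 adds 7:
  {A,B}  = complement {C,D,E,F}
  {C,D}  = complement {A,B,E,F}
  {C,E,F}  = {E,F} ∪ {C}
  {A,B,C,F}  = {C} ∪ {A,B,F}
  {A,B,C,D,E}  = {C,D,E} ∪ {A,B,C,D}
  {A,B,C,D,F}  = {A,B,F} ∪ {A,B,C,D}
  {A,B,C,E,F}  = {C} ∪ {A,B,E,F}
  (now 17)
Iteration 3 (6 new):
  {D}  = complement {A,B,C,E,F}
  {E}  = complement {A,B,C,D,F}
  {F}  = complement {A,B,C,D,E}
  {D,E}  = complement {A,B,C,F}
  {A,B,C}  = {C} ∪ {A,B}
  {A,B,D}  = complement {C,E,F}
  (now 23)
Iteration 4: +9 →
  {C,E}  = {E} ∪ {C}
  {C,F}  = {F} ∪ {C}
  {D,F}  = {F} ∪ {D}
  {A,B,E}  = {A,B} ∪ {E}
  {C,D,F}  = {C,D} ∪ {F}
  {D,E,F}  = complement {A,B,C}
  {A,B,C,E}  = {A,B,C} ∪ {E}
  {A,B,D,E}  = {A,B} ∪ {D,E}
  {A,B,D,F}  = {F} ∪ {A,B,D}
  (now 32)
Iteration 5: already closed under ᶜ and ∪.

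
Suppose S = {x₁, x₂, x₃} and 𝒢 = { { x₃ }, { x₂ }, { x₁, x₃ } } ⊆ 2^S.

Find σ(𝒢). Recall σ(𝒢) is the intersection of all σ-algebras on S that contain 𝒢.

Answer: σ(𝒢) = { {  }, { x₁ }, { x₂ }, { x₃ }, { x₁, x₂ }, { x₁, x₃ }, { x₂, x₃ }, S }

Trace:
Start: 𝒢 ∪ {∅, S} = { {  }, { x₂ }, { x₃ }, { x₁, x₃ }, S }.
Round 1: +2 →
  { x₁, x₂ }  = S∖{ x₃ }
  { x₂, x₃ }  = { x₃ } ∪ { x₂ }
  — 7 sets.
Round 2 (1 new):
  { x₁ }  = S∖{ x₂, x₃ }
  — 8 sets.
After Round 3 the family is unchanged; done.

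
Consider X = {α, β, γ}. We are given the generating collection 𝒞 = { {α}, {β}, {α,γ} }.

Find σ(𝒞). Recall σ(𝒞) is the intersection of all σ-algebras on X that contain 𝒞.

Begin from { {}, {α}, {β}, {α,γ}, X } (that is, 𝒞 plus ∅ and X).
Step 1: 2 new —
  {α,β}  = {β} ∪ {α}
  {β,γ}  = complement {α}
  |family| = 7
Step 2: +1 →
  {γ}  = complement {α,β}
  |family| = 8
Step 3: stable.

Therefore σ(𝒞) = { {}, {α}, {β}, {γ}, {α,β}, {α,γ}, {β,γ}, X } (|σ(𝒞)| = 8).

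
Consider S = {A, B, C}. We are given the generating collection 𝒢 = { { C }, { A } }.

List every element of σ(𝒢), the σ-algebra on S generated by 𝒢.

Begin from { {}, { A }, { C }, S } (that is, 𝒢 plus ∅ and S).
Round 1 adds 3:
  { A, B }  = S∖{ C }
  { A, C }  = { C } ∪ { A }
  { B, C }  = S∖{ A }
  (now 7)
Round 2 adds 1:
  { B }  = S∖{ A, C }
  (now 8)
Round 3: closed — nothing new.

σ(𝒢) = { {}, { A }, { B }, { C }, { A, B }, { A, C }, { B, C }, S }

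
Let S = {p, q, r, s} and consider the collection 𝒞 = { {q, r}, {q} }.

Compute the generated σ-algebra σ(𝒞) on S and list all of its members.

Take S₀ = 𝒞 ∪ {∅, S} = { {}, {q}, {q, r}, S }.
Iteration 1: +2 →
  {p, s}  = {q, r}ᶜ
  {p, r, s}  = {q}ᶜ
  (now 6)
Iteration 2 (1 new):
  {p, q, s}  = {p, s} ∪ {q}
  (now 7)
Iteration 3 adds 1:
  {r}  = {p, q, s}ᶜ
  (now 8)
Iteration 4 adds nothing — fixpoint reached.

Hence σ(𝒞) has 8 members: { {}, {q}, {r}, {p, s}, {q, r}, {p, q, s}, {p, r, s}, S }.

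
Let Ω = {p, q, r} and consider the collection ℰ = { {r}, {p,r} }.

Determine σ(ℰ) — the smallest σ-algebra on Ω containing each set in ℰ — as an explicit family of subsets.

σ(ℰ) (8 sets): { ∅, {p}, {q}, {r}, {p,q}, {p,r}, {q,r}, Ω }

Derivation:
Initial family (4 sets): { ∅, {r}, {p,r}, Ω }.
Round 1 (2 new):
  {q}  = Ω∖{p,r}
  {p,q}  = Ω∖{r}
Round 2: +1 →
  {q,r}  = {r} ∪ {q}
Round 3: +1 →
  {p}  = Ω∖{q,r}
Round 4: stable.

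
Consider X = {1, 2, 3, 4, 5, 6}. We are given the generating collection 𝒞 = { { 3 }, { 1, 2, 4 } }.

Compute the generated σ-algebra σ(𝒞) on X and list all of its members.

σ(𝒞) = { ∅, { 3 }, { 5, 6 }, { 1, 2, 4 }, { 3, 5, 6 }, { 1, 2, 3, 4 }, { 1, 2, 4, 5, 6 }, X }

Derivation:
Start: 𝒞 ∪ {∅, X} = { ∅, { 3 }, { 1, 2, 4 }, X }.
Step 1 adds 3:
  { 3, 5, 6 }  = ᶜ of { 1, 2, 4 }
  { 1, 2, 3, 4 }  = { 3 } ∪ { 1, 2, 4 }
  { 1, 2, 4, 5, 6 }  = ᶜ of { 3 }
Step 2: 1 new —
  { 5, 6 }  = ᶜ of { 1, 2, 3, 4 }
Step 3: no new sets; the family is a σ-algebra.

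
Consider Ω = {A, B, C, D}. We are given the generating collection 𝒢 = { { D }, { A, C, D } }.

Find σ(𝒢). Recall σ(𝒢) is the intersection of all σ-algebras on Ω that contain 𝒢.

σ(𝒢) (8 sets): { {  }, { B }, { D }, { A, C }, { B, D }, { A, B, C }, { A, C, D }, Ω }

Working:
Initial family (4 sets): { {  }, { D }, { A, C, D }, Ω }.
Round 1. New:
  { B }  = complement { A, C, D }
  { A, B, C }  = complement { D }
  — 6 sets.
Round 2: +1 →
  { B, D }  = { D } ∪ { B }
  — 7 sets.
Round 3: +1 →
  { A, C }  = complement { B, D }
  — 8 sets.
Round 4: no new sets; the family is a σ-algebra.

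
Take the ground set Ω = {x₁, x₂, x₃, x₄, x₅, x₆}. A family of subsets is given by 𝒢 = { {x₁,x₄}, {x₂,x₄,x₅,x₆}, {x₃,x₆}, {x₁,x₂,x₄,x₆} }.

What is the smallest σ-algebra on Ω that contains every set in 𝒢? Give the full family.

|σ(𝒢)| = 64.  σ(𝒢) = { {}, {x₁}, {x₂}, {x₃}, {x₄}, {x₅}, {x₆}, {x₁,x₂}, {x₁,x₃}, {x₁,x₄}, {x₁,x₅}, {x₁,x₆}, {x₂,x₃}, {x₂,x₄}, {x₂,x₅}, {x₂,x₆}, {x₃,x₄}, {x₃,x₅}, {x₃,x₆}, {x₄,x₅}, {x₄,x₆}, {x₅,x₆}, {x₁,x₂,x₃}, {x₁,x₂,x₄}, {x₁,x₂,x₅}, {x₁,x₂,x₆}, {x₁,x₃,x₄}, {x₁,x₃,x₅}, {x₁,x₃,x₆}, {x₁,x₄,x₅}, {x₁,x₄,x₆}, {x₁,x₅,x₆}, {x₂,x₃,x₄}, {x₂,x₃,x₅}, {x₂,x₃,x₆}, {x₂,x₄,x₅}, {x₂,x₄,x₆}, {x₂,x₅,x₆}, {x₃,x₄,x₅}, {x₃,x₄,x₆}, {x₃,x₅,x₆}, {x₄,x₅,x₆}, {x₁,x₂,x₃,x₄}, {x₁,x₂,x₃,x₅}, {x₁,x₂,x₃,x₆}, {x₁,x₂,x₄,x₅}, {x₁,x₂,x₄,x₆}, {x₁,x₂,x₅,x₆}, {x₁,x₃,x₄,x₅}, {x₁,x₃,x₄,x₆}, {x₁,x₃,x₅,x₆}, {x₁,x₄,x₅,x₆}, {x₂,x₃,x₄,x₅}, {x₂,x₃,x₄,x₆}, {x₂,x₃,x₅,x₆}, {x₂,x₄,x₅,x₆}, {x₃,x₄,x₅,x₆}, {x₁,x₂,x₃,x₄,x₅}, {x₁,x₂,x₃,x₄,x₆}, {x₁,x₂,x₃,x₅,x₆}, {x₁,x₂,x₄,x₅,x₆}, {x₁,x₃,x₄,x₅,x₆}, {x₂,x₃,x₄,x₅,x₆}, Ω }

Working:
Seed the family with 𝒢 together with ∅ and Ω: { {}, {x₁,x₄}, {x₃,x₆}, {x₁,x₂,x₄,x₆}, {x₂,x₄,x₅,x₆}, Ω }.
Pass 1. New:
  {x₁,x₃}  = complement {x₂,x₄,x₅,x₆}
  {x₃,x₅}  = complement {x₁,x₂,x₄,x₆}
  {x₁,x₂,x₄,x₅}  = complement {x₃,x₆}
  {x₁,x₃,x₄,x₆}  = {x₁,x₄} ∪ {x₃,x₆}
  {x₂,x₃,x₅,x₆}  = complement {x₁,x₄}
  {x₁,x₂,x₃,x₄,x₆}  = {x₁,x₂,x₄,x₆} ∪ {x₃,x₆}
  {x₁,x₂,x₄,x₅,x₆}  = {x₂,x₄,x₅,x₆} ∪ {x₁,x₂,x₄,x₆}
  {x₂,x₃,x₄,x₅,x₆}  = {x₂,x₄,x₅,x₆} ∪ {x₃,x₆}
Pass 2: +12 →
  {x₁}  = complement {x₂,x₃,x₄,x₅,x₆}
  {x₃}  = complement {x₁,x₂,x₄,x₅,x₆}
  {x₅}  = complement {x₁,x₂,x₃,x₄,x₆}
  {x₂,x₅}  = complement {x₁,x₃,x₄,x₆}
  {x₁,x₃,x₄}  = {x₁,x₄} ∪ {x₁,x₃}
  {x₁,x₃,x₅}  = {x₁,x₃} ∪ {x₃,x₅}
  {x₁,x₃,x₆}  = {x₁,x₃} ∪ {x₃,x₆}
  {x₃,x₅,x₆}  = {x₃,x₆} ∪ {x₃,x₅}
  {x₁,x₃,x₄,x₅}  = {x₁,x₄} ∪ {x₃,x₅}
  {x₁,x₂,x₃,x₄,x₅}  = {x₁,x₂,x₄,x₅} ∪ {x₁,x₃}
  {x₁,x₂,x₃,x₅,x₆}  = {x₁,x₃} ∪ {x₂,x₃,x₅,x₆}
  {x₁,x₃,x₄,x₅,x₆}  = {x₁,x₃,x₄,x₆} ∪ {x₃,x₅}
Pass 3 (14 new):
  {x₂}  = complement {x₁,x₃,x₄,x₅,x₆}
  {x₄}  = complement {x₁,x₂,x₃,x₅,x₆}
  {x₆}  = complement {x₁,x₂,x₃,x₄,x₅}
  {x₁,x₅}  = {x₅} ∪ {x₁}
  {x₂,x₆}  = complement {x₁,x₃,x₄,x₅}
  {x₁,x₂,x₄}  = complement {x₃,x₅,x₆}
  {x₁,x₂,x₅}  = {x₂,x₅} ∪ {x₁}
  {x₁,x₄,x₅}  = {x₁,x₄} ∪ {x₅}
  {x₂,x₃,x₅}  = {x₂,x₅} ∪ {x₃,x₅}
  {x₂,x₄,x₅}  = complement {x₁,x₃,x₆}
  {x₂,x₄,x₆}  = complement {x₁,x₃,x₅}
  {x₂,x₅,x₆}  = complement {x₁,x₃,x₄}
  {x₁,x₂,x₃,x₅}  = {x₂,x₅} ∪ {x₁,x₃,x₅}
  {x₁,x₃,x₅,x₆}  = {x₁,x₃,x₆} ∪ {x₁,x₃,x₅}
Pass 4: 22 new —
  {x₁,x₂}  = {x₂} ∪ {x₁}
  {x₁,x₆}  = {x₁} ∪ {x₆}
  {x₂,x₃}  = {x₂} ∪ {x₃}
  {x₂,x₄}  = complement {x₁,x₃,x₅,x₆}
  {x₃,x₄}  = {x₃} ∪ {x₄}
  {x₄,x₅}  = {x₄} ∪ {x₅}
  {x₄,x₆}  = complement {x₁,x₂,x₃,x₅}
  {x₅,x₆}  = {x₆} ∪ {x₅}
  {x₁,x₂,x₃}  = {x₂} ∪ {x₁,x₃}
  {x₁,x₂,x₆}  = {x₂,x₆} ∪ {x₁}
  {x₁,x₄,x₆}  = complement {x₂,x₃,x₅}
  {x₁,x₅,x₆}  = {x₁,x₅} ∪ {x₆}
  {x₂,x₃,x₆}  = complement {x₁,x₄,x₅}
  {x₃,x₄,x₅}  = {x₃,x₅} ∪ {x₄}
  {x₃,x₄,x₆}  = complement {x₁,x₂,x₅}
  {x₁,x₂,x₃,x₄}  = {x₂} ∪ {x₁,x₃,x₄}
  {x₁,x₂,x₃,x₆}  = {x₁,x₃,x₆} ∪ {x₂}
  {x₁,x₂,x₅,x₆}  = {x₂,x₆} ∪ {x₁,x₂,x₅}
  {x₁,x₄,x₅,x₆}  = {x₁,x₄,x₅} ∪ {x₆}
  {x₂,x₃,x₄,x₅}  = {x₃,x₅} ∪ {x₂,x₄,x₅}
  {x₂,x₃,x₄,x₆}  = complement {x₁,x₅}
  {x₃,x₄,x₅,x₆}  = {x₄} ∪ {x₃,x₅,x₆}
Pass 5: +2 →
  {x₂,x₃,x₄}  = complement {x₁,x₅,x₆}
  {x₄,x₅,x₆}  = complement {x₁,x₂,x₃}
Pass 6: stable.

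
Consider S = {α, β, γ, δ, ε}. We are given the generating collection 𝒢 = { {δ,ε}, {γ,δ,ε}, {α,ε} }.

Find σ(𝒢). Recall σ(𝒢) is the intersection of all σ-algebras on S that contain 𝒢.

Initial family (5 sets): { {}, {α,ε}, {δ,ε}, {γ,δ,ε}, S }.
Round 1 adds 5:
  {α,β}  = {γ,δ,ε}ᶜ
  {α,β,γ}  = {δ,ε}ᶜ
  {α,δ,ε}  = {δ,ε} ∪ {α,ε}
  {β,γ,δ}  = {α,ε}ᶜ
  {α,γ,δ,ε}  = {γ,δ,ε} ∪ {α,ε}
  — 10 sets.
Round 2 (7 new):
  {β}  = {α,γ,δ,ε}ᶜ
  {β,γ}  = {α,δ,ε}ᶜ
  {α,β,ε}  = {α,β} ∪ {α,ε}
  {α,β,γ,δ}  = {α,β,γ} ∪ {β,γ,δ}
  {α,β,γ,ε}  = {α,β,γ} ∪ {α,ε}
  {α,β,δ,ε}  = {α,δ,ε} ∪ {α,β}
  {β,γ,δ,ε}  = {γ,δ,ε} ∪ {β,γ,δ}
  — 17 sets.
Round 3: 6 new —
  {α}  = {β,γ,δ,ε}ᶜ
  {γ}  = {α,β,δ,ε}ᶜ
  {δ}  = {α,β,γ,ε}ᶜ
  {ε}  = {α,β,γ,δ}ᶜ
  {γ,δ}  = {α,β,ε}ᶜ
  {β,δ,ε}  = {δ,ε} ∪ {β}
  — 23 sets.
Round 4 adds 9:
  {α,γ}  = {β,δ,ε}ᶜ
  {α,δ}  = {δ} ∪ {α}
  {β,δ}  = {β} ∪ {δ}
  {β,ε}  = {β} ∪ {ε}
  {γ,ε}  = {ε} ∪ {γ}
  {α,β,δ}  = {α,β} ∪ {δ}
  {α,γ,δ}  = {γ,δ} ∪ {α}
  {α,γ,ε}  = {γ} ∪ {α,ε}
  {β,γ,ε}  = {ε} ∪ {β,γ}
  — 32 sets.
Round 5: closed — nothing new.

Hence σ(𝒢) has 32 members: { {}, {α}, {β}, {γ}, {δ}, {ε}, {α,β}, {α,γ}, {α,δ}, {α,ε}, {β,γ}, {β,δ}, {β,ε}, {γ,δ}, {γ,ε}, {δ,ε}, {α,β,γ}, {α,β,δ}, {α,β,ε}, {α,γ,δ}, {α,γ,ε}, {α,δ,ε}, {β,γ,δ}, {β,γ,ε}, {β,δ,ε}, {γ,δ,ε}, {α,β,γ,δ}, {α,β,γ,ε}, {α,β,δ,ε}, {α,γ,δ,ε}, {β,γ,δ,ε}, S }.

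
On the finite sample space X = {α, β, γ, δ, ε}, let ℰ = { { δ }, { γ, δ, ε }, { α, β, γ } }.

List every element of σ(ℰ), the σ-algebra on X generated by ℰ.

Start: ℰ ∪ {∅, X} = { {  }, { δ }, { α, β, γ }, { γ, δ, ε }, X }.
Step 1 (4 new):
  { α, β }  = X∖{ γ, δ, ε }
  { δ, ε }  = X∖{ α, β, γ }
  { α, β, γ, δ }  = { α, β, γ } ∪ { δ }
  { α, β, γ, ε }  = X∖{ δ }
  |family| = 9
Step 2. New:
  { ε }  = X∖{ α, β, γ, δ }
  { α, β, δ }  = { α, β } ∪ { δ }
  { α, β, δ, ε }  = { α, β } ∪ { δ, ε }
  |family| = 12
Step 3: 3 new —
  { γ }  = X∖{ α, β, δ, ε }
  { γ, ε }  = X∖{ α, β, δ }
  { α, β, ε }  = { α, β } ∪ { ε }
  |family| = 15
Step 4 adds 1:
  { γ, δ }  = X∖{ α, β, ε }
  |family| = 16
Step 5: closed — nothing new.

Hence σ(ℰ) has 16 members: { {  }, { γ }, { δ }, { ε }, { α, β }, { γ, δ }, { γ, ε }, { δ, ε }, { α, β, γ }, { α, β, δ }, { α, β, ε }, { γ, δ, ε }, { α, β, γ, δ }, { α, β, γ, ε }, { α, β, δ, ε }, X }.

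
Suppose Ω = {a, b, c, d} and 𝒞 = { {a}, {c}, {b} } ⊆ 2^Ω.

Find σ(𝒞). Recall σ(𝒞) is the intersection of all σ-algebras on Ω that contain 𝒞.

Answer: σ(𝒞) = { {}, {a}, {b}, {c}, {d}, {a, b}, {a, c}, {a, d}, {b, c}, {b, d}, {c, d}, {a, b, c}, {a, b, d}, {a, c, d}, {b, c, d}, Ω }

Working:
Take S₀ = 𝒞 ∪ {∅, Ω} = { {}, {a}, {b}, {c}, Ω }.
Pass 1 adds 6:
  {a, b}  = {b} ∪ {a}
  {a, c}  = {c} ∪ {a}
  {b, c}  = {c} ∪ {b}
  {a, b, d}  = {c}ᶜ
  {a, c, d}  = {b}ᶜ
  {b, c, d}  = {a}ᶜ
  — 11 sets.
Pass 2. New:
  {a, d}  = {b, c}ᶜ
  {b, d}  = {a, c}ᶜ
  {c, d}  = {a, b}ᶜ
  {a, b, c}  = {a, b} ∪ {c}
  — 15 sets.
Pass 3 (1 new):
  {d}  = {a, b, c}ᶜ
  — 16 sets.
Pass 4: no new sets; the family is a σ-algebra.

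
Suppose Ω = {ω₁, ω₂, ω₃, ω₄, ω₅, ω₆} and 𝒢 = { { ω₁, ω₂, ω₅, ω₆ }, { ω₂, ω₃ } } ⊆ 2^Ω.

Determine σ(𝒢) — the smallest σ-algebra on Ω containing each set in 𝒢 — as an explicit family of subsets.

Initial family (4 sets): { ∅, { ω₂, ω₃ }, { ω₁, ω₂, ω₅, ω₆ }, Ω }.
Round 1. New:
  { ω₃, ω₄ }  = ᶜ of { ω₁, ω₂, ω₅, ω₆ }
  { ω₁, ω₄, ω₅, ω₆ }  = ᶜ of { ω₂, ω₃ }
  { ω₁, ω₂, ω₃, ω₅, ω₆ }  = { ω₂, ω₃ } ∪ { ω₁, ω₂, ω₅, ω₆ }
  |family| = 7
Round 2. New:
  { ω₄ }  = ᶜ of { ω₁, ω₂, ω₃, ω₅, ω₆ }
  { ω₂, ω₃, ω₄ }  = { ω₃, ω₄ } ∪ { ω₂, ω₃ }
  { ω₁, ω₂, ω₄, ω₅, ω₆ }  = { ω₁, ω₄, ω₅, ω₆ } ∪ { ω₁, ω₂, ω₅, ω₆ }
  { ω₁, ω₃, ω₄, ω₅, ω₆ }  = { ω₃, ω₄ } ∪ { ω₁, ω₄, ω₅, ω₆ }
  |family| = 11
Round 3. New:
  { ω₂ }  = ᶜ of { ω₁, ω₃, ω₄, ω₅, ω₆ }
  { ω₃ }  = ᶜ of { ω₁, ω₂, ω₄, ω₅, ω₆ }
  { ω₁, ω₅, ω₆ }  = ᶜ of { ω₂, ω₃, ω₄ }
  |family| = 14
Round 4. New:
  { ω₂, ω₄ }  = { ω₄ } ∪ { ω₂ }
  { ω₁, ω₃, ω₅, ω₆ }  = { ω₃ } ∪ { ω₁, ω₅, ω₆ }
  |family| = 16
Round 5 adds nothing — fixpoint reached.

Therefore σ(𝒢) = { ∅, { ω₂ }, { ω₃ }, { ω₄ }, { ω₂, ω₃ }, { ω₂, ω₄ }, { ω₃, ω₄ }, { ω₁, ω₅, ω₆ }, { ω₂, ω₃, ω₄ }, { ω₁, ω₂, ω₅, ω₆ }, { ω₁, ω₃, ω₅, ω₆ }, { ω₁, ω₄, ω₅, ω₆ }, { ω₁, ω₂, ω₃, ω₅, ω₆ }, { ω₁, ω₂, ω₄, ω₅, ω₆ }, { ω₁, ω₃, ω₄, ω₅, ω₆ }, Ω } (|σ(𝒢)| = 16).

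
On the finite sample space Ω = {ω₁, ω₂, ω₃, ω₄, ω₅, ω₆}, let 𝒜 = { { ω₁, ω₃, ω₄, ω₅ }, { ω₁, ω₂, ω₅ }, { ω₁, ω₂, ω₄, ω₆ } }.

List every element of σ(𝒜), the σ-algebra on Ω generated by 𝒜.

Seed the family with 𝒜 together with ∅ and Ω: { {}, { ω₁, ω₂, ω₅ }, { ω₁, ω₂, ω₄, ω₆ }, { ω₁, ω₃, ω₄, ω₅ }, Ω }.
Pass 1. New:
  { ω₂, ω₆ }  = ᶜ of { ω₁, ω₃, ω₄, ω₅ }
  { ω₃, ω₅ }  = ᶜ of { ω₁, ω₂, ω₄, ω₆ }
  { ω₃, ω₄, ω₆ }  = ᶜ of { ω₁, ω₂, ω₅ }
  { ω₁, ω₂, ω₃, ω₄, ω₅ }  = { ω₁, ω₂, ω₅ } ∪ { ω₁, ω₃, ω₄, ω₅ }
  { ω₁, ω₂, ω₄, ω₅, ω₆ }  = { ω₁, ω₂, ω₅ } ∪ { ω₁, ω₂, ω₄, ω₆ }
  (now 10)
Pass 2. New:
  { ω₃ }  = ᶜ of { ω₁, ω₂, ω₄, ω₅, ω₆ }
  { ω₆ }  = ᶜ of { ω₁, ω₂, ω₃, ω₄, ω₅ }
  { ω₁, ω₂, ω₃, ω₅ }  = { ω₁, ω₂, ω₅ } ∪ { ω₃, ω₅ }
  { ω₁, ω₂, ω₅, ω₆ }  = { ω₂, ω₆ } ∪ { ω₁, ω₂, ω₅ }
  { ω₂, ω₃, ω₄, ω₆ }  = { ω₂, ω₆ } ∪ { ω₃, ω₄, ω₆ }
  { ω₂, ω₃, ω₅, ω₆ }  = { ω₂, ω₆ } ∪ { ω₃, ω₅ }
  { ω₃, ω₄, ω₅, ω₆ }  = { ω₃, ω₅ } ∪ { ω₃, ω₄, ω₆ }
  { ω₁, ω₂, ω₃, ω₄, ω₆ }  = { ω₁, ω₂, ω₄, ω₆ } ∪ { ω₃, ω₄, ω₆ }
  { ω₁, ω₃, ω₄, ω₅, ω₆ }  = { ω₁, ω₃, ω₄, ω₅ } ∪ { ω₃, ω₄, ω₆ }
  (now 19)
Pass 3. New:
  { ω₂ }  = ᶜ of { ω₁, ω₃, ω₄, ω₅, ω₆ }
  { ω₅ }  = ᶜ of { ω₁, ω₂, ω₃, ω₄, ω₆ }
  { ω₁, ω₂ }  = ᶜ of { ω₃, ω₄, ω₅, ω₆ }
  { ω₁, ω₄ }  = ᶜ of { ω₂, ω₃, ω₅, ω₆ }
  { ω₁, ω₅ }  = ᶜ of { ω₂, ω₃, ω₄, ω₆ }
  { ω₃, ω₄ }  = ᶜ of { ω₁, ω₂, ω₅, ω₆ }
  { ω₃, ω₆ }  = { ω₆ } ∪ { ω₃ }
  { ω₄, ω₆ }  = ᶜ of { ω₁, ω₂, ω₃, ω₅ }
  { ω₂, ω₃, ω₆ }  = { ω₂, ω₆ } ∪ { ω₃ }
  { ω₃, ω₅, ω₆ }  = { ω₃, ω₅ } ∪ { ω₆ }
  { ω₁, ω₂, ω₃, ω₅, ω₆ }  = { ω₃, ω₅ } ∪ { ω₁, ω₂, ω₅, ω₆ }
  { ω₂, ω₃, ω₄, ω₅, ω₆ }  = { ω₃, ω₅ } ∪ { ω₂, ω₃, ω₄, ω₆ }
  (now 31)
Pass 4. New:
  { ω₁ }  = ᶜ of { ω₂, ω₃, ω₄, ω₅, ω₆ }
  { ω₄ }  = ᶜ of { ω₁, ω₂, ω₃, ω₅, ω₆ }
  { ω₂, ω₃ }  = { ω₂ } ∪ { ω₃ }
  { ω₂, ω₅ }  = { ω₂ } ∪ { ω₅ }
  { ω₅, ω₆ }  = { ω₆ } ∪ { ω₅ }
  { ω₁, ω₂, ω₃ }  = { ω₁, ω₂ } ∪ { ω₃ }
  { ω₁, ω₂, ω₄ }  = ᶜ of { ω₃, ω₅, ω₆ }
  { ω₁, ω₂, ω₆ }  = { ω₁, ω₂ } ∪ { ω₂, ω₆ }
  { ω₁, ω₃, ω₄ }  = { ω₃, ω₄ } ∪ { ω₁, ω₄ }
  { ω₁, ω₃, ω₅ }  = { ω₃ } ∪ { ω₁, ω₅ }
  { ω₁, ω₄, ω₅ }  = ᶜ of { ω₂, ω₃, ω₆ }
  { ω₁, ω₄, ω₆ }  = { ω₆ } ∪ { ω₁, ω₄ }
  { ω₁, ω₅, ω₆ }  = { ω₆ } ∪ { ω₁, ω₅ }
  { ω₂, ω₃, ω₄ }  = { ω₃, ω₄ } ∪ { ω₂ }
  { ω₂, ω₃, ω₅ }  = { ω₂ } ∪ { ω₃, ω₅ }
  { ω₂, ω₄, ω₆ }  = { ω₂ } ∪ { ω₄, ω₆ }
  { ω₂, ω₅, ω₆ }  = { ω₂, ω₆ } ∪ { ω₅ }
  { ω₃, ω₄, ω₅ }  = { ω₃, ω₄ } ∪ { ω₅ }
  { ω₄, ω₅, ω₆ }  = { ω₅ } ∪ { ω₄, ω₆ }
  { ω₁, ω₂, ω₃, ω₄ }  = { ω₃, ω₄ } ∪ { ω₁, ω₂ }
  { ω₁, ω₂, ω₃, ω₆ }  = { ω₁, ω₂ } ∪ { ω₂, ω₃, ω₆ }
  { ω₁, ω₂, ω₄, ω₅ }  = ᶜ of { ω₃, ω₆ }
  { ω₁, ω₃, ω₄, ω₆ }  = { ω₁, ω₄ } ∪ { ω₃, ω₆ }
  { ω₁, ω₃, ω₅, ω₆ }  = { ω₃, ω₅, ω₆ } ∪ { ω₁, ω₅ }
  { ω₁, ω₄, ω₅, ω₆ }  = { ω₁, ω₅ } ∪ { ω₄, ω₆ }
  (now 56)
Pass 5 adds 8:
  { ω₁, ω₃ }  = { ω₃ } ∪ { ω₁ }
  { ω₁, ω₆ }  = { ω₁ } ∪ { ω₆ }
  { ω₂, ω₄ }  = ᶜ of { ω₁, ω₃, ω₅, ω₆ }
  { ω₄, ω₅ }  = ᶜ of { ω₁, ω₂, ω₃, ω₆ }
  { ω₁, ω₃, ω₆ }  = { ω₃, ω₆ } ∪ { ω₁ }
  { ω₂, ω₄, ω₅ }  = { ω₄ } ∪ { ω₂, ω₅ }
  { ω₂, ω₃, ω₄, ω₅ }  = { ω₃, ω₄ } ∪ { ω₂, ω₅ }
  { ω₂, ω₄, ω₅, ω₆ }  = { ω₂, ω₄, ω₆ } ∪ { ω₄, ω₅, ω₆ }
  (now 64)
After Pass 6 the family is unchanged; done.

Therefore σ(𝒜) = { {}, { ω₁ }, { ω₂ }, { ω₃ }, { ω₄ }, { ω₅ }, { ω₆ }, { ω₁, ω₂ }, { ω₁, ω₃ }, { ω₁, ω₄ }, { ω₁, ω₅ }, { ω₁, ω₆ }, { ω₂, ω₃ }, { ω₂, ω₄ }, { ω₂, ω₅ }, { ω₂, ω₆ }, { ω₃, ω₄ }, { ω₃, ω₅ }, { ω₃, ω₆ }, { ω₄, ω₅ }, { ω₄, ω₆ }, { ω₅, ω₆ }, { ω₁, ω₂, ω₃ }, { ω₁, ω₂, ω₄ }, { ω₁, ω₂, ω₅ }, { ω₁, ω₂, ω₆ }, { ω₁, ω₃, ω₄ }, { ω₁, ω₃, ω₅ }, { ω₁, ω₃, ω₆ }, { ω₁, ω₄, ω₅ }, { ω₁, ω₄, ω₆ }, { ω₁, ω₅, ω₆ }, { ω₂, ω₃, ω₄ }, { ω₂, ω₃, ω₅ }, { ω₂, ω₃, ω₆ }, { ω₂, ω₄, ω₅ }, { ω₂, ω₄, ω₆ }, { ω₂, ω₅, ω₆ }, { ω₃, ω₄, ω₅ }, { ω₃, ω₄, ω₆ }, { ω₃, ω₅, ω₆ }, { ω₄, ω₅, ω₆ }, { ω₁, ω₂, ω₃, ω₄ }, { ω₁, ω₂, ω₃, ω₅ }, { ω₁, ω₂, ω₃, ω₆ }, { ω₁, ω₂, ω₄, ω₅ }, { ω₁, ω₂, ω₄, ω₆ }, { ω₁, ω₂, ω₅, ω₆ }, { ω₁, ω₃, ω₄, ω₅ }, { ω₁, ω₃, ω₄, ω₆ }, { ω₁, ω₃, ω₅, ω₆ }, { ω₁, ω₄, ω₅, ω₆ }, { ω₂, ω₃, ω₄, ω₅ }, { ω₂, ω₃, ω₄, ω₆ }, { ω₂, ω₃, ω₅, ω₆ }, { ω₂, ω₄, ω₅, ω₆ }, { ω₃, ω₄, ω₅, ω₆ }, { ω₁, ω₂, ω₃, ω₄, ω₅ }, { ω₁, ω₂, ω₃, ω₄, ω₆ }, { ω₁, ω₂, ω₃, ω₅, ω₆ }, { ω₁, ω₂, ω₄, ω₅, ω₆ }, { ω₁, ω₃, ω₄, ω₅, ω₆ }, { ω₂, ω₃, ω₄, ω₅, ω₆ }, Ω } (|σ(𝒜)| = 64).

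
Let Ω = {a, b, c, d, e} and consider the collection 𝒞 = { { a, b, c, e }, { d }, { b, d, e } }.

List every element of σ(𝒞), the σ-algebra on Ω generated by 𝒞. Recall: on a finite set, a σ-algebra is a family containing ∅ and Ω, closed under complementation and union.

σ(𝒞) = { {}, { d }, { a, c }, { b, e }, { a, c, d }, { b, d, e }, { a, b, c, e }, Ω }

Derivation:
Take S₀ = 𝒞 ∪ {∅, Ω} = { {}, { d }, { b, d, e }, { a, b, c, e }, Ω }.
Step 1 adds 1:
  { a, c }  = ᶜ of { b, d, e }
  [6 total]
Step 2. New:
  { a, c, d }  = { d } ∪ { a, c }
  [7 total]
Step 3: 1 new —
  { b, e }  = ᶜ of { a, c, d }
  [8 total]
Step 4 adds nothing — fixpoint reached.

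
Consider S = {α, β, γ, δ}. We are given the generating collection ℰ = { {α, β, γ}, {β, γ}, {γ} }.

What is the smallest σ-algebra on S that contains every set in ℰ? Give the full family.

Seed the family with ℰ together with ∅ and S: { ∅, {γ}, {β, γ}, {α, β, γ}, S }.
Iteration 1. New:
  {δ}  = {α, β, γ}ᶜ
  {α, δ}  = {β, γ}ᶜ
  {α, β, δ}  = {γ}ᶜ
Iteration 2: +3 →
  {γ, δ}  = {δ} ∪ {γ}
  {α, γ, δ}  = {γ} ∪ {α, δ}
  {β, γ, δ}  = {δ} ∪ {β, γ}
Iteration 3: +3 →
  {α}  = {β, γ, δ}ᶜ
  {β}  = {α, γ, δ}ᶜ
  {α, β}  = {γ, δ}ᶜ
Iteration 4: +2 →
  {α, γ}  = {γ} ∪ {α}
  {β, δ}  = {δ} ∪ {β}
Iteration 5: closed — nothing new.

Hence σ(ℰ) has 16 members: { ∅, {α}, {β}, {γ}, {δ}, {α, β}, {α, γ}, {α, δ}, {β, γ}, {β, δ}, {γ, δ}, {α, β, γ}, {α, β, δ}, {α, γ, δ}, {β, γ, δ}, S }.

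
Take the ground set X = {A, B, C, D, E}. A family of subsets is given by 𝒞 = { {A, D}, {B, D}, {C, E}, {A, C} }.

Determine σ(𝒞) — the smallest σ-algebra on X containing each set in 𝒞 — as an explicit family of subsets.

|σ(𝒞)| = 32.  σ(𝒞) = { {}, {A}, {B}, {C}, {D}, {E}, {A, B}, {A, C}, {A, D}, {A, E}, {B, C}, {B, D}, {B, E}, {C, D}, {C, E}, {D, E}, {A, B, C}, {A, B, D}, {A, B, E}, {A, C, D}, {A, C, E}, {A, D, E}, {B, C, D}, {B, C, E}, {B, D, E}, {C, D, E}, {A, B, C, D}, {A, B, C, E}, {A, B, D, E}, {A, C, D, E}, {B, C, D, E}, X }

Trace:
Start: 𝒞 ∪ {∅, X} = { {}, {A, C}, {A, D}, {B, D}, {C, E}, X }.
Round 1. New:
  {A, B, D}  = ᶜ of {C, E}
  {A, C, D}  = {A, D} ∪ {A, C}
  {A, C, E}  = ᶜ of {B, D}
  {B, C, E}  = ᶜ of {A, D}
  {B, D, E}  = ᶜ of {A, C}
  {A, B, C, D}  = {A, C} ∪ {B, D}
  {A, C, D, E}  = {A, D} ∪ {C, E}
  {B, C, D, E}  = {C, E} ∪ {B, D}
  |family| = 14
Round 2. New:
  {A}  = ᶜ of {B, C, D, E}
  {B}  = ᶜ of {A, C, D, E}
  {E}  = ᶜ of {A, B, C, D}
  {B, E}  = ᶜ of {A, C, D}
  {A, B, C, E}  = {A, C, E} ∪ {B, C, E}
  {A, B, D, E}  = {A, B, D} ∪ {B, D, E}
  |family| = 20
Round 3: +7 →
  {C}  = ᶜ of {A, B, D, E}
  {D}  = ᶜ of {A, B, C, E}
  {A, B}  = {B} ∪ {A}
  {A, E}  = {E} ∪ {A}
  {A, B, C}  = {B} ∪ {A, C}
  {A, B, E}  = {B, E} ∪ {A}
  {A, D, E}  = {A, D} ∪ {E}
  |family| = 27
Round 4 adds 5:
  {B, C}  = ᶜ of {A, D, E}
  {C, D}  = ᶜ of {A, B, E}
  {D, E}  = ᶜ of {A, B, C}
  {B, C, D}  = ᶜ of {A, E}
  {C, D, E}  = ᶜ of {A, B}
  |family| = 32
Round 5: already closed under ᶜ and ∪.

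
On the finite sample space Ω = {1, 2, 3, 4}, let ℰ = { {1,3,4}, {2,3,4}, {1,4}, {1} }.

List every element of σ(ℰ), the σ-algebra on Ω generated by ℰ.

|σ(ℰ)| = 16.  σ(ℰ) = { {}, {1}, {2}, {3}, {4}, {1,2}, {1,3}, {1,4}, {2,3}, {2,4}, {3,4}, {1,2,3}, {1,2,4}, {1,3,4}, {2,3,4}, Ω }

Working:
Take S₀ = ℰ ∪ {∅, Ω} = { {}, {1}, {1,4}, {1,3,4}, {2,3,4}, Ω }.
Pass 1: +2 →
  {2}  = Ω∖{1,3,4}
  {2,3}  = Ω∖{1,4}
  — 8 sets.
Pass 2. New:
  {1,2}  = {2} ∪ {1}
  {1,2,3}  = {2,3} ∪ {1}
  {1,2,4}  = {2} ∪ {1,4}
  — 11 sets.
Pass 3 adds 3:
  {3}  = Ω∖{1,2,4}
  {4}  = Ω∖{1,2,3}
  {3,4}  = Ω∖{1,2}
  — 14 sets.
Pass 4. New:
  {1,3}  = {3} ∪ {1}
  {2,4}  = {4} ∪ {2}
  — 16 sets.
After Pass 5 the family is unchanged; done.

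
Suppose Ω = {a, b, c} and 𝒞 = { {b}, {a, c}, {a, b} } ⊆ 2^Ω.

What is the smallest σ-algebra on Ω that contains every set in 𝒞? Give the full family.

σ(𝒞) (8 sets): { ∅, {a}, {b}, {c}, {a, b}, {a, c}, {b, c}, Ω }

Check:
Take S₀ = 𝒞 ∪ {∅, Ω} = { ∅, {b}, {a, b}, {a, c}, Ω }.
Step 1: 1 new —
  {c}  = ᶜ of {a, b}
  |family| = 6
Step 2 adds 1:
  {b, c}  = {c} ∪ {b}
  |family| = 7
Step 3. New:
  {a}  = ᶜ of {b, c}
  |family| = 8
Step 4: closed — nothing new.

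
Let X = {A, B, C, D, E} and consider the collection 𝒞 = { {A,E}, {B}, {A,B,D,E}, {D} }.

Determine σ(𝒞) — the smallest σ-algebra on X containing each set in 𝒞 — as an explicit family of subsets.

Seed the family with 𝒞 together with ∅ and X: { {}, {B}, {D}, {A,E}, {A,B,D,E}, X }.
Step 1. New:
  {C}  = complement {A,B,D,E}
  {B,D}  = {D} ∪ {B}
  {A,B,E}  = {A,E} ∪ {B}
  {A,D,E}  = {A,E} ∪ {D}
  {B,C,D}  = complement {A,E}
  {A,B,C,E}  = complement {D}
  {A,C,D,E}  = complement {B}
  |family| = 13
Step 2 adds 3:
  {B,C}  = complement {A,D,E}
  {C,D}  = complement {A,B,E}
  {A,C,E}  = complement {B,D}
  |family| = 16
Step 3 adds nothing — fixpoint reached.

Hence σ(𝒞) has 16 members: { {}, {B}, {C}, {D}, {A,E}, {B,C}, {B,D}, {C,D}, {A,B,E}, {A,C,E}, {A,D,E}, {B,C,D}, {A,B,C,E}, {A,B,D,E}, {A,C,D,E}, X }.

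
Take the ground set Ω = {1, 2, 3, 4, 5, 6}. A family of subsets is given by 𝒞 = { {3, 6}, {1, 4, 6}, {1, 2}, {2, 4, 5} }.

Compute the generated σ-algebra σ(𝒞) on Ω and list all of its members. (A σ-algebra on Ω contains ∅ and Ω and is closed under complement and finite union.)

Initial family (6 sets): { ∅, {1, 2}, {3, 6}, {1, 4, 6}, {2, 4, 5}, Ω }.
Round 1: 9 new —
  {1, 3, 6}  = ᶜ of {2, 4, 5}
  {2, 3, 5}  = ᶜ of {1, 4, 6}
  {1, 2, 3, 6}  = {1, 2} ∪ {3, 6}
  {1, 2, 4, 5}  = ᶜ of {3, 6}
  {1, 2, 4, 6}  = {1, 2} ∪ {1, 4, 6}
  {1, 3, 4, 6}  = {3, 6} ∪ {1, 4, 6}
  {3, 4, 5, 6}  = ᶜ of {1, 2}
  {1, 2, 4, 5, 6}  = {1, 4, 6} ∪ {2, 4, 5}
  {2, 3, 4, 5, 6}  = {3, 6} ∪ {2, 4, 5}
  |family| = 15
Round 2: +12 →
  {1}  = ᶜ of {2, 3, 4, 5, 6}
  {3}  = ᶜ of {1, 2, 4, 5, 6}
  {2, 5}  = ᶜ of {1, 3, 4, 6}
  {3, 5}  = ᶜ of {1, 2, 4, 6}
  {4, 5}  = ᶜ of {1, 2, 3, 6}
  {1, 2, 3, 5}  = {1, 2} ∪ {2, 3, 5}
  {2, 3, 4, 5}  = {2, 3, 5} ∪ {2, 4, 5}
  {2, 3, 5, 6}  = {2, 3, 5} ∪ {3, 6}
  {1, 2, 3, 4, 5}  = {1, 2, 4, 5} ∪ {2, 3, 5}
  {1, 2, 3, 4, 6}  = {1, 2, 4, 6} ∪ {1, 3, 6}
  {1, 2, 3, 5, 6}  = {1, 3, 6} ∪ {2, 3, 5}
  {1, 3, 4, 5, 6}  = {1, 3, 6} ∪ {3, 4, 5, 6}
  |family| = 27
Round 3. New:
  {2}  = ᶜ of {1, 3, 4, 5, 6}
  {4}  = ᶜ of {1, 2, 3, 5, 6}
  {5}  = ᶜ of {1, 2, 3, 4, 6}
  {6}  = ᶜ of {1, 2, 3, 4, 5}
  {1, 3}  = {3} ∪ {1}
  {1, 4}  = ᶜ of {2, 3, 5, 6}
  {1, 6}  = ᶜ of {2, 3, 4, 5}
  {4, 6}  = ᶜ of {1, 2, 3, 5}
  {1, 2, 3}  = {1, 2} ∪ {3}
  {1, 2, 5}  = {2, 5} ∪ {1, 2}
  {1, 3, 5}  = {3, 5} ∪ {1}
  {1, 4, 5}  = {4, 5} ∪ {1}
  {3, 4, 5}  = {4, 5} ∪ {3, 5}
  {3, 5, 6}  = {3, 5} ∪ {3, 6}
  {1, 3, 5, 6}  = {1, 3, 6} ∪ {3, 5}
  {1, 4, 5, 6}  = {1, 4, 6} ∪ {4, 5}
  |family| = 43
Round 4: +19 →
  {1, 5}  = {1} ∪ {5}
  {2, 3}  = ᶜ of {1, 4, 5, 6}
  {2, 4}  = ᶜ of {1, 3, 5, 6}
  {2, 6}  = {2} ∪ {6}
  {3, 4}  = {3} ∪ {4}
  {5, 6}  = {6} ∪ {5}
  {1, 2, 4}  = ᶜ of {3, 5, 6}
  {1, 2, 6}  = ᶜ of {3, 4, 5}
  {1, 3, 4}  = {1, 3} ∪ {4}
  {1, 5, 6}  = {1, 6} ∪ {5}
  {2, 3, 6}  = ᶜ of {1, 4, 5}
  {2, 4, 6}  = ᶜ of {1, 3, 5}
  {2, 5, 6}  = {2, 5} ∪ {6}
  {3, 4, 6}  = ᶜ of {1, 2, 5}
  {4, 5, 6}  = ᶜ of {1, 2, 3}
  {1, 2, 3, 4}  = {1, 2, 3} ∪ {4}
  {1, 2, 5, 6}  = {1, 6} ∪ {1, 2, 5}
  {1, 3, 4, 5}  = {1, 3, 5} ∪ {4, 5}
  {2, 4, 5, 6}  = ᶜ of {1, 3}
  |family| = 62
Round 5 (2 new):
  {2, 3, 4}  = ᶜ of {1, 5, 6}
  {2, 3, 4, 6}  = ᶜ of {1, 5}
  |family| = 64
Round 6: no new sets; the family is a σ-algebra.

Therefore σ(𝒞) = { ∅, {1}, {2}, {3}, {4}, {5}, {6}, {1, 2}, {1, 3}, {1, 4}, {1, 5}, {1, 6}, {2, 3}, {2, 4}, {2, 5}, {2, 6}, {3, 4}, {3, 5}, {3, 6}, {4, 5}, {4, 6}, {5, 6}, {1, 2, 3}, {1, 2, 4}, {1, 2, 5}, {1, 2, 6}, {1, 3, 4}, {1, 3, 5}, {1, 3, 6}, {1, 4, 5}, {1, 4, 6}, {1, 5, 6}, {2, 3, 4}, {2, 3, 5}, {2, 3, 6}, {2, 4, 5}, {2, 4, 6}, {2, 5, 6}, {3, 4, 5}, {3, 4, 6}, {3, 5, 6}, {4, 5, 6}, {1, 2, 3, 4}, {1, 2, 3, 5}, {1, 2, 3, 6}, {1, 2, 4, 5}, {1, 2, 4, 6}, {1, 2, 5, 6}, {1, 3, 4, 5}, {1, 3, 4, 6}, {1, 3, 5, 6}, {1, 4, 5, 6}, {2, 3, 4, 5}, {2, 3, 4, 6}, {2, 3, 5, 6}, {2, 4, 5, 6}, {3, 4, 5, 6}, {1, 2, 3, 4, 5}, {1, 2, 3, 4, 6}, {1, 2, 3, 5, 6}, {1, 2, 4, 5, 6}, {1, 3, 4, 5, 6}, {2, 3, 4, 5, 6}, Ω } (|σ(𝒞)| = 64).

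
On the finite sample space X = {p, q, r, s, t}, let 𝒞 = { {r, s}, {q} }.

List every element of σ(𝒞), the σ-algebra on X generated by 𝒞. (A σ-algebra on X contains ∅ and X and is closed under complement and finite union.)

σ(𝒞) = { {}, {q}, {p, t}, {r, s}, {p, q, t}, {q, r, s}, {p, r, s, t}, X }

Check:
Start: 𝒞 ∪ {∅, X} = { {}, {q}, {r, s}, X }.
Pass 1 adds 3:
  {p, q, t}  = complement {r, s}
  {q, r, s}  = {q} ∪ {r, s}
  {p, r, s, t}  = complement {q}
  — 7 sets.
Pass 2 (1 new):
  {p, t}  = complement {q, r, s}
  — 8 sets.
Pass 3: no new sets; the family is a σ-algebra.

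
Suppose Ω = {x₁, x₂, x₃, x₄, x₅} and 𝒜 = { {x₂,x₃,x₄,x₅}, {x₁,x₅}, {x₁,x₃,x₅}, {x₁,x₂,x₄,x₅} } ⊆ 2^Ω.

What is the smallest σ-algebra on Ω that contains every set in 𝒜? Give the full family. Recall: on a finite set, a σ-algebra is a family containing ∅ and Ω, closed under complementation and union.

|σ(𝒜)| = 16.  σ(𝒜) = { {}, {x₁}, {x₃}, {x₅}, {x₁,x₃}, {x₁,x₅}, {x₂,x₄}, {x₃,x₅}, {x₁,x₂,x₄}, {x₁,x₃,x₅}, {x₂,x₃,x₄}, {x₂,x₄,x₅}, {x₁,x₂,x₃,x₄}, {x₁,x₂,x₄,x₅}, {x₂,x₃,x₄,x₅}, Ω }

Working:
Initial family (6 sets): { {}, {x₁,x₅}, {x₁,x₃,x₅}, {x₁,x₂,x₄,x₅}, {x₂,x₃,x₄,x₅}, Ω }.
Round 1: 4 new —
  {x₁}  = complement {x₂,x₃,x₄,x₅}
  {x₃}  = complement {x₁,x₂,x₄,x₅}
  {x₂,x₄}  = complement {x₁,x₃,x₅}
  {x₂,x₃,x₄}  = complement {x₁,x₅}
  [10 total]
Round 2: +3 →
  {x₁,x₃}  = {x₃} ∪ {x₁}
  {x₁,x₂,x₄}  = {x₂,x₄} ∪ {x₁}
  {x₁,x₂,x₃,x₄}  = {x₂,x₃,x₄} ∪ {x₁}
  [13 total]
Round 3. New:
  {x₅}  = complement {x₁,x₂,x₃,x₄}
  {x₃,x₅}  = complement {x₁,x₂,x₄}
  {x₂,x₄,x₅}  = complement {x₁,x₃}
  [16 total]
Round 4: stable.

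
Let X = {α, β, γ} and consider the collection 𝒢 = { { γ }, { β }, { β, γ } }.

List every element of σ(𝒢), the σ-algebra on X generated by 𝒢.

Answer: σ(𝒢) = { {}, { α }, { β }, { γ }, { α, β }, { α, γ }, { β, γ }, X }

Working:
Take S₀ = 𝒢 ∪ {∅, X} = { {}, { β }, { γ }, { β, γ }, X }.
Step 1. New:
  { α }  = complement { β, γ }
  { α, β }  = complement { γ }
  { α, γ }  = complement { β }
  (now 8)
After Step 2 the family is unchanged; done.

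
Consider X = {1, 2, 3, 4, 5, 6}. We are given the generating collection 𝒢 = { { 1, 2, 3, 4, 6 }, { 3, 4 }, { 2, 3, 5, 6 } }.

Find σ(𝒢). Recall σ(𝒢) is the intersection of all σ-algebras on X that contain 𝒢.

σ(𝒢) = { {  }, { 1 }, { 3 }, { 4 }, { 5 }, { 1, 3 }, { 1, 4 }, { 1, 5 }, { 2, 6 }, { 3, 4 }, { 3, 5 }, { 4, 5 }, { 1, 2, 6 }, { 1, 3, 4 }, { 1, 3, 5 }, { 1, 4, 5 }, { 2, 3, 6 }, { 2, 4, 6 }, { 2, 5, 6 }, { 3, 4, 5 }, { 1, 2, 3, 6 }, { 1, 2, 4, 6 }, { 1, 2, 5, 6 }, { 1, 3, 4, 5 }, { 2, 3, 4, 6 }, { 2, 3, 5, 6 }, { 2, 4, 5, 6 }, { 1, 2, 3, 4, 6 }, { 1, 2, 3, 5, 6 }, { 1, 2, 4, 5, 6 }, { 2, 3, 4, 5, 6 }, X }

Working:
Begin from { {  }, { 3, 4 }, { 2, 3, 5, 6 }, { 1, 2, 3, 4, 6 }, X } (that is, 𝒢 plus ∅ and X).
Step 1: +4 →
  { 5 }  = complement { 1, 2, 3, 4, 6 }
  { 1, 4 }  = complement { 2, 3, 5, 6 }
  { 1, 2, 5, 6 }  = complement { 3, 4 }
  { 2, 3, 4, 5, 6 }  = { 3, 4 } ∪ { 2, 3, 5, 6 }
  [9 total]
Step 2 adds 6:
  { 1 }  = complement { 2, 3, 4, 5, 6 }
  { 1, 3, 4 }  = { 3, 4 } ∪ { 1, 4 }
  { 1, 4, 5 }  = { 5 } ∪ { 1, 4 }
  { 3, 4, 5 }  = { 3, 4 } ∪ { 5 }
  { 1, 2, 3, 5, 6 }  = { 2, 3, 5, 6 } ∪ { 1, 2, 5, 6 }
  { 1, 2, 4, 5, 6 }  = { 1, 4 } ∪ { 1, 2, 5, 6 }
  [15 total]
Step 3 adds 7:
  { 3 }  = complement { 1, 2, 4, 5, 6 }
  { 4 }  = complement { 1, 2, 3, 5, 6 }
  { 1, 5 }  = { 5 } ∪ { 1 }
  { 1, 2, 6 }  = complement { 3, 4, 5 }
  { 2, 3, 6 }  = complement { 1, 4, 5 }
  { 2, 5, 6 }  = complement { 1, 3, 4 }
  { 1, 3, 4, 5 }  = { 1, 4, 5 } ∪ { 3, 4, 5 }
  [22 total]
Step 4 adds 9:
  { 1, 3 }  = { 3 } ∪ { 1 }
  { 2, 6 }  = complement { 1, 3, 4, 5 }
  { 3, 5 }  = { 5 } ∪ { 3 }
  { 4, 5 }  = { 5 } ∪ { 4 }
  { 1, 3, 5 }  = { 1, 5 } ∪ { 3 }
  { 1, 2, 3, 6 }  = { 2, 3, 6 } ∪ { 1, 2, 6 }
  { 1, 2, 4, 6 }  = { 1, 4 } ∪ { 1, 2, 6 }
  { 2, 3, 4, 6 }  = complement { 1, 5 }
  { 2, 4, 5, 6 }  = { 2, 5, 6 } ∪ { 4 }
  [31 total]
Step 5 (1 new):
  { 2, 4, 6 }  = complement { 1, 3, 5 }
  [32 total]
Step 6: stable.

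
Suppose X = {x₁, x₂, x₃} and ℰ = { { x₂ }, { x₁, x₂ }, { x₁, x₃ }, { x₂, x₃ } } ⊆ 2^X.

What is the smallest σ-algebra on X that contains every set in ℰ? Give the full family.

Answer: σ(ℰ) = { ∅, { x₁ }, { x₂ }, { x₃ }, { x₁, x₂ }, { x₁, x₃ }, { x₂, x₃ }, X }

Trace:
Initial family (6 sets): { ∅, { x₂ }, { x₁, x₂ }, { x₁, x₃ }, { x₂, x₃ }, X }.
Pass 1: +2 →
  { x₁ }  = X∖{ x₂, x₃ }
  { x₃ }  = X∖{ x₁, x₂ }
Pass 2: already closed under ᶜ and ∪.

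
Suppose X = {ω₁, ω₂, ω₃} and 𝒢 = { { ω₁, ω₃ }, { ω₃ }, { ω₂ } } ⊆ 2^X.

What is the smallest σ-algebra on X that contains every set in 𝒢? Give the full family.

σ(𝒢) (8 sets): { ∅, { ω₁ }, { ω₂ }, { ω₃ }, { ω₁, ω₂ }, { ω₁, ω₃ }, { ω₂, ω₃ }, X }

Trace:
Start: 𝒢 ∪ {∅, X} = { ∅, { ω₂ }, { ω₃ }, { ω₁, ω₃ }, X }.
Step 1. New:
  { ω₁, ω₂ }  = ᶜ of { ω₃ }
  { ω₂, ω₃ }  = { ω₃ } ∪ { ω₂ }
  [7 total]
Step 2. New:
  { ω₁ }  = ᶜ of { ω₂, ω₃ }
  [8 total]
Step 3: no new sets; the family is a σ-algebra.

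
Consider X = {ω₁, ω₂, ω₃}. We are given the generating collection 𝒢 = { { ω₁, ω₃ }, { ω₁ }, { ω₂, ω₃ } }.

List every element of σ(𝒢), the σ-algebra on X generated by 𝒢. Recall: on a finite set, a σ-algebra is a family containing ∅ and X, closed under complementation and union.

|σ(𝒢)| = 8.  σ(𝒢) = { {}, { ω₁ }, { ω₂ }, { ω₃ }, { ω₁, ω₂ }, { ω₁, ω₃ }, { ω₂, ω₃ }, X }

Check:
Initial family (5 sets): { {}, { ω₁ }, { ω₁, ω₃ }, { ω₂, ω₃ }, X }.
Pass 1. New:
  { ω₂ }  = { ω₁, ω₃ }ᶜ
  |family| = 6
Pass 2 adds 1:
  { ω₁, ω₂ }  = { ω₂ } ∪ { ω₁ }
  |family| = 7
Pass 3 (1 new):
  { ω₃ }  = { ω₁, ω₂ }ᶜ
  |family| = 8
After Pass 4 the family is unchanged; done.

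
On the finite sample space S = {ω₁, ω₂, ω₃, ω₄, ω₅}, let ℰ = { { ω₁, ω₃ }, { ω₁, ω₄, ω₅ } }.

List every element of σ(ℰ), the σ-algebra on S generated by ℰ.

Take S₀ = ℰ ∪ {∅, S} = { ∅, { ω₁, ω₃ }, { ω₁, ω₄, ω₅ }, S }.
Step 1 (3 new):
  { ω₂, ω₃ }  = S∖{ ω₁, ω₄, ω₅ }
  { ω₂, ω₄, ω₅ }  = S∖{ ω₁, ω₃ }
  { ω₁, ω₃, ω₄, ω₅ }  = { ω₁, ω₃ } ∪ { ω₁, ω₄, ω₅ }
  |family| = 7
Step 2: 4 new —
  { ω₂ }  = S∖{ ω₁, ω₃, ω₄, ω₅ }
  { ω₁, ω₂, ω₃ }  = { ω₂, ω₃ } ∪ { ω₁, ω₃ }
  { ω₁, ω₂, ω₄, ω₅ }  = { ω₁, ω₄, ω₅ } ∪ { ω₂, ω₄, ω₅ }
  { ω₂, ω₃, ω₄, ω₅ }  = { ω₂, ω₃ } ∪ { ω₂, ω₄, ω₅ }
  |family| = 11
Step 3 adds 3:
  { ω₁ }  = S∖{ ω₂, ω₃, ω₄, ω₅ }
  { ω₃ }  = S∖{ ω₁, ω₂, ω₄, ω₅ }
  { ω₄, ω₅ }  = S∖{ ω₁, ω₂, ω₃ }
  |family| = 14
Step 4 (2 new):
  { ω₁, ω₂ }  = { ω₂ } ∪ { ω₁ }
  { ω₃, ω₄, ω₅ }  = { ω₄, ω₅ } ∪ { ω₃ }
  |family| = 16
Step 5: already closed under ᶜ and ∪.

Therefore σ(ℰ) = { ∅, { ω₁ }, { ω₂ }, { ω₃ }, { ω₁, ω₂ }, { ω₁, ω₃ }, { ω₂, ω₃ }, { ω₄, ω₅ }, { ω₁, ω₂, ω₃ }, { ω₁, ω₄, ω₅ }, { ω₂, ω₄, ω₅ }, { ω₃, ω₄, ω₅ }, { ω₁, ω₂, ω₄, ω₅ }, { ω₁, ω₃, ω₄, ω₅ }, { ω₂, ω₃, ω₄, ω₅ }, S } (|σ(ℰ)| = 16).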